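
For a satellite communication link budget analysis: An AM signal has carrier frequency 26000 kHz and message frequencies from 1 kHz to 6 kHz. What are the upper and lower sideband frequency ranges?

Upper sideband (USB) = fc + [fm_low, fm_high] = 26000 + [1, 6] = [26001, 26006] kHz
Lower sideband (LSB) = fc - [fm_high, fm_low] = 26000 - [6, 1] = [25994, 25999] kHz
Total occupied spectrum: 25994 kHz to 26006 kHz (plus carrier at 26000 kHz)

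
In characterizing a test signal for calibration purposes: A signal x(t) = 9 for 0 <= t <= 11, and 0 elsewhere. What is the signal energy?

Energy = integral of |x(t)|^2 dt over the signal duration
= 9^2 * 11 = 81 * 11 = 891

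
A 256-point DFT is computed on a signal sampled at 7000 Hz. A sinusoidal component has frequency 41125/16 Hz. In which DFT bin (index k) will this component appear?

DFT frequency resolution = f_s/N = 7000/256 = 875/32 Hz
Bin index k = f_signal / resolution = 41125/16 / 875/32 = 94
The signal frequency 41125/16 Hz falls in DFT bin k = 94.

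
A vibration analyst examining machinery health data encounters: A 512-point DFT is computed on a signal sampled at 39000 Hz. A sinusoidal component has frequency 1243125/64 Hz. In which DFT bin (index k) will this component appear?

DFT frequency resolution = f_s/N = 39000/512 = 4875/64 Hz
Bin index k = f_signal / resolution = 1243125/64 / 4875/64 = 255
The signal frequency 1243125/64 Hz falls in DFT bin k = 255.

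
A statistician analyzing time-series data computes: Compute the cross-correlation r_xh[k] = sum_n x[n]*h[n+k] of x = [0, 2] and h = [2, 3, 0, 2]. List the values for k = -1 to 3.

Both sequences indexed from 0 and zero outside their support.
Lags with overlap: k = -1 to 3.
  r_xh[-1] = x[1]*h[0] = 4
  r_xh[0] = x[0]*h[0] + x[1]*h[1] = 6
  r_xh[1] = x[0]*h[1] + x[1]*h[2] = 0
  r_xh[2] = x[0]*h[2] + x[1]*h[3] = 4
  r_xh[3] = x[0]*h[3] = 0
r_xh = [4, 6, 0, 4, 0] (for k = -1, ..., 3)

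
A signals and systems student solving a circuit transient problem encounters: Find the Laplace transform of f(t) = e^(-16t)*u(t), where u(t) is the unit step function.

Standard Laplace transform pair:
e^(-at)*u(t) <-> 1/(s+a)
With a = 16: L{e^(-16t)*u(t)} = 1/(s+16), ROC: Re(s) > -16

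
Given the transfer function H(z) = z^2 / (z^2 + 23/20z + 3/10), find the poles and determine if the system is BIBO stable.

Poles are roots of the denominator: z^2 + 23/20z + 3/10 = 0.
Quadratic formula: z = [-(23/20) +/- sqrt((23/20)^2 - 4*(3/10))] / 2
Discriminant = 529/400 - 6/5 = 49/400; sqrt = 7/20.
z = (-23/20 +/- 7/20) / 2 => z = -2/5 or z = -3/4.
|p1| = 3/4, |p2| = 2/5.
For BIBO stability, all poles must lie inside the unit circle (|p| < 1).
System is STABLE since both |p| < 1.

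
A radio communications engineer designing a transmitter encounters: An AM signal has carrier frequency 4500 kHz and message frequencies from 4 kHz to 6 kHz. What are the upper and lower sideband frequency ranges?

Upper sideband (USB) = fc + [fm_low, fm_high] = 4500 + [4, 6] = [4504, 4506] kHz
Lower sideband (LSB) = fc - [fm_high, fm_low] = 4500 - [6, 4] = [4494, 4496] kHz
Total occupied spectrum: 4494 kHz to 4506 kHz (plus carrier at 4500 kHz)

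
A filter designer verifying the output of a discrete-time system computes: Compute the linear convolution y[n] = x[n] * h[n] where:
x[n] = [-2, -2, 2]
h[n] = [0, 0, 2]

y[n] = sum_k x[k]*h[n-k]. Output length = len(x) + len(h) - 1 = 3 + 3 - 1 = 5.
y[0] = -2*0 = 0
y[1] = -2*0 + -2*0 = 0
y[2] = 2*0 + -2*0 + -2*2 = -4
y[3] = 2*0 + -2*2 = -4
y[4] = 2*2 = 4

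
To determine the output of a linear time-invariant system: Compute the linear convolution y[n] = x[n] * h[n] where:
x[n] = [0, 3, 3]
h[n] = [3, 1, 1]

y[n] = sum_k x[k]*h[n-k]. Output length = len(x) + len(h) - 1 = 3 + 3 - 1 = 5.
y[0] = 0*3 = 0
y[1] = 3*3 + 0*1 = 9
y[2] = 3*3 + 3*1 + 0*1 = 12
y[3] = 3*1 + 3*1 = 6
y[4] = 3*1 = 3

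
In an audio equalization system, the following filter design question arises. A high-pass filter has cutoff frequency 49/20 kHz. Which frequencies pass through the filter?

A high-pass filter passes all frequencies above the cutoff frequency 49/20 kHz and attenuates lower frequencies.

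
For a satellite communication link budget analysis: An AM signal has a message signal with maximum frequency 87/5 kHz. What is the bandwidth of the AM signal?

In AM (double-sideband), the bandwidth is twice the message frequency.
BW = 2 * f_m = 2 * 87/5 kHz = 174/5 kHz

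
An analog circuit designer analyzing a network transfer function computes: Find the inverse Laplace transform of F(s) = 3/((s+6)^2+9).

Standard pair: w/((s+a)^2+w^2) <-> e^(-at)*sin(wt)*u(t)
With a=6, w=3: f(t) = e^(-6t)*sin(3t)*u(t)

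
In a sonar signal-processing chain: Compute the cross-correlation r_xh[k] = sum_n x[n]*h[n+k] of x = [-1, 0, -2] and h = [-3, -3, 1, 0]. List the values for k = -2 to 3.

Both sequences indexed from 0 and zero outside their support.
Lags with overlap: k = -2 to 3.
  r_xh[-2] = x[2]*h[0] = 6
  r_xh[-1] = x[1]*h[0] + x[2]*h[1] = 6
  r_xh[0] = x[0]*h[0] + x[1]*h[1] + x[2]*h[2] = 1
  r_xh[1] = x[0]*h[1] + x[1]*h[2] + x[2]*h[3] = 3
  r_xh[2] = x[0]*h[2] + x[1]*h[3] = -1
  r_xh[3] = x[0]*h[3] = 0
r_xh = [6, 6, 1, 3, -1, 0] (for k = -2, ..., 3)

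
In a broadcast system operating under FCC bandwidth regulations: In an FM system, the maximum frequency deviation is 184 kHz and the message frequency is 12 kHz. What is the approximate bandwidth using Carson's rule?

Carson's rule: BW = 2*(delta_f + f_m)
= 2*(184 + 12) kHz = 392 kHz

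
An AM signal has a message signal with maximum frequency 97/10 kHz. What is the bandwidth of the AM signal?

In AM (double-sideband), the bandwidth is twice the message frequency.
BW = 2 * f_m = 2 * 97/10 kHz = 97/5 kHz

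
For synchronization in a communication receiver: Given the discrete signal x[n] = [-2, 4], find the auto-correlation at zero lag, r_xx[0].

The auto-correlation at zero lag r_xx[0] equals the signal energy.
r_xx[0] = sum of x[n]^2 = (-2)^2 + 4^2
= 4 + 16 = 20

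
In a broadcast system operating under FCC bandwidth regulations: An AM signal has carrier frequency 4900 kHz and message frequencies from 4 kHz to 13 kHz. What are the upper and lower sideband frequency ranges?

Upper sideband (USB) = fc + [fm_low, fm_high] = 4900 + [4, 13] = [4904, 4913] kHz
Lower sideband (LSB) = fc - [fm_high, fm_low] = 4900 - [13, 4] = [4887, 4896] kHz
Total occupied spectrum: 4887 kHz to 4913 kHz (plus carrier at 4900 kHz)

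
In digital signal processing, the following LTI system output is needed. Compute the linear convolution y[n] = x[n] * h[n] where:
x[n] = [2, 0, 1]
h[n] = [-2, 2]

y[n] = sum_k x[k]*h[n-k]. Output length = len(x) + len(h) - 1 = 3 + 2 - 1 = 4.
y[0] = 2*-2 = -4
y[1] = 0*-2 + 2*2 = 4
y[2] = 1*-2 + 0*2 = -2
y[3] = 1*2 = 2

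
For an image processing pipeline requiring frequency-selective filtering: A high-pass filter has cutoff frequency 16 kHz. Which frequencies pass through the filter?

A high-pass filter passes all frequencies above the cutoff frequency 16 kHz and attenuates lower frequencies.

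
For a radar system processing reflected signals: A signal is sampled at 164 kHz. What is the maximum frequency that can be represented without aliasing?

The maximum frequency that can be represented without aliasing
is the Nyquist frequency: f_max = f_s / 2 = 164 kHz / 2 = 82 kHz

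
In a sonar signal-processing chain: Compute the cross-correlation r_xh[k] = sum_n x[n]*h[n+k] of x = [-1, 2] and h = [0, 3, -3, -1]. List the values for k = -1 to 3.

Both sequences indexed from 0 and zero outside their support.
Lags with overlap: k = -1 to 3.
  r_xh[-1] = x[1]*h[0] = 0
  r_xh[0] = x[0]*h[0] + x[1]*h[1] = 6
  r_xh[1] = x[0]*h[1] + x[1]*h[2] = -9
  r_xh[2] = x[0]*h[2] + x[1]*h[3] = 1
  r_xh[3] = x[0]*h[3] = 1
r_xh = [0, 6, -9, 1, 1] (for k = -1, ..., 3)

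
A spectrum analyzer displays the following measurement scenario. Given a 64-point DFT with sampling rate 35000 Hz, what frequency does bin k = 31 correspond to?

The frequency of DFT bin k is: f_k = k * f_s / N
f_31 = 31 * 35000 / 64 = 135625/8 Hz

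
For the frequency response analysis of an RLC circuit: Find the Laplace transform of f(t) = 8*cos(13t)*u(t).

Standard pair: cos(wt)*u(t) <-> s/(s^2+w^2)
With w = 13: L{8*cos(13t)*u(t)} = 8s/(s^2+169)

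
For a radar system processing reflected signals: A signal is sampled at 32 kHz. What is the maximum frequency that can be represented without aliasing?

The maximum frequency that can be represented without aliasing
is the Nyquist frequency: f_max = f_s / 2 = 32 kHz / 2 = 16 kHz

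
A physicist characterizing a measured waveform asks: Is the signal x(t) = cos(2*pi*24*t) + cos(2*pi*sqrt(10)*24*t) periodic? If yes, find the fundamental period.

f1 = 24 Hz, f2 = 24*sqrt(10) Hz
Ratio f2/f1 = sqrt(10), which is irrational.
Since the frequency ratio is irrational, no common period exists.
The signal is not periodic.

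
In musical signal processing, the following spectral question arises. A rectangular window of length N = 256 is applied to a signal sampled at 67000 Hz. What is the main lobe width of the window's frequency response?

For a rectangular window of length N,
the main lobe width in frequency is 2*f_s/N.
= 2*67000/256 = 8375/16 Hz
This determines the minimum frequency separation for resolving two sinusoids.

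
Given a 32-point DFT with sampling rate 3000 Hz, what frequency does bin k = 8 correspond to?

The frequency of DFT bin k is: f_k = k * f_s / N
f_8 = 8 * 3000 / 32 = 750 Hz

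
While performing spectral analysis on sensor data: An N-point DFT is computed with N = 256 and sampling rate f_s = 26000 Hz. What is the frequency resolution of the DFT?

DFT frequency resolution = f_s / N
= 26000 / 256 = 1625/16 Hz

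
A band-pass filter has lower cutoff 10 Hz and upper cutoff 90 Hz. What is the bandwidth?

Bandwidth = f_high - f_low
= 90 Hz - 10 Hz = 80 Hz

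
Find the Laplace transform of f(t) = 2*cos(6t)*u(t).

Standard pair: cos(wt)*u(t) <-> s/(s^2+w^2)
With w = 6: L{2*cos(6t)*u(t)} = 2s/(s^2+36)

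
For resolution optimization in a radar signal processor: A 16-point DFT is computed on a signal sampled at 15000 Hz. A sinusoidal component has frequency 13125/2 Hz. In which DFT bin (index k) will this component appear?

DFT frequency resolution = f_s/N = 15000/16 = 1875/2 Hz
Bin index k = f_signal / resolution = 13125/2 / 1875/2 = 7
The signal frequency 13125/2 Hz falls in DFT bin k = 7.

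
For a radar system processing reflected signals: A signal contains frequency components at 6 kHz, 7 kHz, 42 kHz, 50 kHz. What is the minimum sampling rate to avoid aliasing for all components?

The highest frequency component is f_max = 50 kHz.
Nyquist rate = 2 * f_max = 2 * 50 kHz = 100 kHz.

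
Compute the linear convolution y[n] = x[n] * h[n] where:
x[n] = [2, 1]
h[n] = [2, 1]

y[n] = sum_k x[k]*h[n-k]. Output length = len(x) + len(h) - 1 = 2 + 2 - 1 = 3.
y[0] = 2*2 = 4
y[1] = 1*2 + 2*1 = 4
y[2] = 1*1 = 1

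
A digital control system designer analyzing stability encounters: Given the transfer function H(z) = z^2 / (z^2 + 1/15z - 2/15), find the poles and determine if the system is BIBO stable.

Poles are roots of the denominator: z^2 + 1/15z - 2/15 = 0.
Quadratic formula: z = [-(1/15) +/- sqrt((1/15)^2 - 4*(-2/15))] / 2
Discriminant = 1/225 + 8/15 = 121/225; sqrt = 11/15.
z = (-1/15 +/- 11/15) / 2 => z = 1/3 or z = -2/5.
|p1| = 2/5, |p2| = 1/3.
For BIBO stability, all poles must lie inside the unit circle (|p| < 1).
System is STABLE since both |p| < 1.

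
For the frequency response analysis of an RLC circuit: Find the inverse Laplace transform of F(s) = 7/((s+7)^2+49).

Standard pair: w/((s+a)^2+w^2) <-> e^(-at)*sin(wt)*u(t)
With a=7, w=7: f(t) = e^(-7t)*sin(7t)*u(t)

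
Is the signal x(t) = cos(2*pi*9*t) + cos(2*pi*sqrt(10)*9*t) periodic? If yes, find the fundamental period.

f1 = 9 Hz, f2 = 9*sqrt(10) Hz
Ratio f2/f1 = sqrt(10), which is irrational.
Since the frequency ratio is irrational, no common period exists.
The signal is not periodic.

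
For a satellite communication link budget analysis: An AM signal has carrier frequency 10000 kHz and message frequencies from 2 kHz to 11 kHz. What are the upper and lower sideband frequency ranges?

Upper sideband (USB) = fc + [fm_low, fm_high] = 10000 + [2, 11] = [10002, 10011] kHz
Lower sideband (LSB) = fc - [fm_high, fm_low] = 10000 - [11, 2] = [9989, 9998] kHz
Total occupied spectrum: 9989 kHz to 10011 kHz (plus carrier at 10000 kHz)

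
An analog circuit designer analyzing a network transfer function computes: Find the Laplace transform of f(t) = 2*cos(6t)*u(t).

Standard pair: cos(wt)*u(t) <-> s/(s^2+w^2)
With w = 6: L{2*cos(6t)*u(t)} = 2s/(s^2+36)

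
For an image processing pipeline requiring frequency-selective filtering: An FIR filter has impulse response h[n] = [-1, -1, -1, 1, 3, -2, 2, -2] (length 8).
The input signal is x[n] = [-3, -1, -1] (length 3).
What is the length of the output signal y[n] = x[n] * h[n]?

For linear convolution, the output length is:
len(y) = len(x) + len(h) - 1 = 3 + 8 - 1 = 10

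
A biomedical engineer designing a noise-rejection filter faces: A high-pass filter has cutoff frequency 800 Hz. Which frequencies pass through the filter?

A high-pass filter passes all frequencies above the cutoff frequency 800 Hz and attenuates lower frequencies.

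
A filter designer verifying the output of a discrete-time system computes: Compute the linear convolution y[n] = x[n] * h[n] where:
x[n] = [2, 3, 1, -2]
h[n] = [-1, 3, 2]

y[n] = sum_k x[k]*h[n-k]. Output length = len(x) + len(h) - 1 = 4 + 3 - 1 = 6.
y[0] = 2*-1 = -2
y[1] = 3*-1 + 2*3 = 3
y[2] = 1*-1 + 3*3 + 2*2 = 12
y[3] = -2*-1 + 1*3 + 3*2 = 11
y[4] = -2*3 + 1*2 = -4
y[5] = -2*2 = -4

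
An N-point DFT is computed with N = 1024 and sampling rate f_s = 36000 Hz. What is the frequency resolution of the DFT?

DFT frequency resolution = f_s / N
= 36000 / 1024 = 1125/32 Hz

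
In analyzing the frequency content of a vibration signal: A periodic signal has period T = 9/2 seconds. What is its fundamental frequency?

The fundamental frequency is the reciprocal of the period.
f = 1/T = 1/(9/2) = 2/9 Hz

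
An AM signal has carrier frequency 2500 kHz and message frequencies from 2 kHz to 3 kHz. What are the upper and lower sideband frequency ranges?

Upper sideband (USB) = fc + [fm_low, fm_high] = 2500 + [2, 3] = [2502, 2503] kHz
Lower sideband (LSB) = fc - [fm_high, fm_low] = 2500 - [3, 2] = [2497, 2498] kHz
Total occupied spectrum: 2497 kHz to 2503 kHz (plus carrier at 2500 kHz)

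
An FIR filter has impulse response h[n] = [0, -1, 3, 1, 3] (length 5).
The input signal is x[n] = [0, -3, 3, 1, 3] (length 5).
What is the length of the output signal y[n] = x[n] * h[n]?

For linear convolution, the output length is:
len(y) = len(x) + len(h) - 1 = 5 + 5 - 1 = 9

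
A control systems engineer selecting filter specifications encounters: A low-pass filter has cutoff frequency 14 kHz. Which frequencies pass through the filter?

A low-pass filter passes all frequencies below the cutoff frequency 14 kHz and attenuates higher frequencies.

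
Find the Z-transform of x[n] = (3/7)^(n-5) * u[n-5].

Time-shifting property: if X(z) = Z{x[n]}, then Z{x[n-d]} = z^(-d) * X(z)
X(z) = z/(z - 3/7) for x[n] = (3/7)^n * u[n]
Z{x[n-5]} = z^(-5) * z/(z - 3/7) = z^(-4)/(z - 3/7)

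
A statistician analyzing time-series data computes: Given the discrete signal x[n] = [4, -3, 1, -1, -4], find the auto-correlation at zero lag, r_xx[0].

The auto-correlation at zero lag r_xx[0] equals the signal energy.
r_xx[0] = sum of x[n]^2 = 4^2 + (-3)^2 + 1^2 + (-1)^2 + (-4)^2
= 16 + 9 + 1 + 1 + 16 = 43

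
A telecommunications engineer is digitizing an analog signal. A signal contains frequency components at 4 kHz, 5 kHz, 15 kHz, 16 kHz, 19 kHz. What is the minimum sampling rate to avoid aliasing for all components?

The highest frequency component is f_max = 19 kHz.
Nyquist rate = 2 * f_max = 2 * 19 kHz = 38 kHz.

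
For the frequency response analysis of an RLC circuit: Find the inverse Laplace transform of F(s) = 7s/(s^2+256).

Standard pair: s/(s^2+w^2) <-> cos(wt)*u(t)
With k=7, w=16: f(t) = 7*cos(16t)*u(t)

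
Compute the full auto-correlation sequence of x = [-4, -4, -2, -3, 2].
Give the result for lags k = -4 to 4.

r_xx[k] = sum_m x[m]*x[m+k], indexed from 0, for k = -4 to 4:
  r_xx[-4] = x[4]*x[0] = -8
  r_xx[-3] = x[3]*x[0] + x[4]*x[1] = 4
  r_xx[-2] = x[2]*x[0] + x[3]*x[1] + x[4]*x[2] = 16
  r_xx[-1] = x[1]*x[0] + x[2]*x[1] + x[3]*x[2] + x[4]*x[3] = 24
  r_xx[0] = x[0]*x[0] + x[1]*x[1] + x[2]*x[2] + x[3]*x[3] + x[4]*x[4] = 49
  r_xx[1] = x[0]*x[1] + x[1]*x[2] + x[2]*x[3] + x[3]*x[4] = 24
  r_xx[2] = x[0]*x[2] + x[1]*x[3] + x[2]*x[4] = 16
  r_xx[3] = x[0]*x[3] + x[1]*x[4] = 4
  r_xx[4] = x[0]*x[4] = -8
r_xx = [-8, 4, 16, 24, 49, 24, 16, 4, -8]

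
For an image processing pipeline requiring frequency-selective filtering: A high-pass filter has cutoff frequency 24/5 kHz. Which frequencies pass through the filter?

A high-pass filter passes all frequencies above the cutoff frequency 24/5 kHz and attenuates lower frequencies.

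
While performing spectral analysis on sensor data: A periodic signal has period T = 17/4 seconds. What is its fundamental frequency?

The fundamental frequency is the reciprocal of the period.
f = 1/T = 1/(17/4) = 4/17 Hz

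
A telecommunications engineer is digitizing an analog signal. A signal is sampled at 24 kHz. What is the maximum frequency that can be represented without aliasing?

The maximum frequency that can be represented without aliasing
is the Nyquist frequency: f_max = f_s / 2 = 24 kHz / 2 = 12 kHz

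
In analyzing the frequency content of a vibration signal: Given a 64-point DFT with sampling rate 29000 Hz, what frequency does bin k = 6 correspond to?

The frequency of DFT bin k is: f_k = k * f_s / N
f_6 = 6 * 29000 / 64 = 10875/4 Hz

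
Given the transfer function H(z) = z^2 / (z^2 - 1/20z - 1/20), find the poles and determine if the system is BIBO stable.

Poles are roots of the denominator: z^2 - 1/20z - 1/20 = 0.
Quadratic formula: z = [-(-1/20) +/- sqrt((-1/20)^2 - 4*(-1/20))] / 2
Discriminant = 1/400 + 1/5 = 81/400; sqrt = 9/20.
z = (1/20 +/- 9/20) / 2 => z = 1/4 or z = -1/5.
|p1| = 1/5, |p2| = 1/4.
For BIBO stability, all poles must lie inside the unit circle (|p| < 1).
System is STABLE since both |p| < 1.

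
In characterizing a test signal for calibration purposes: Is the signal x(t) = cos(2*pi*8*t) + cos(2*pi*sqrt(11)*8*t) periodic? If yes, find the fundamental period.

f1 = 8 Hz, f2 = 8*sqrt(11) Hz
Ratio f2/f1 = sqrt(11), which is irrational.
Since the frequency ratio is irrational, no common period exists.
The signal is not periodic.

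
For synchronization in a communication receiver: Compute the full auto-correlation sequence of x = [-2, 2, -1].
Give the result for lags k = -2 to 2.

r_xx[k] = sum_m x[m]*x[m+k], indexed from 0, for k = -2 to 2:
  r_xx[-2] = x[2]*x[0] = 2
  r_xx[-1] = x[1]*x[0] + x[2]*x[1] = -6
  r_xx[0] = x[0]*x[0] + x[1]*x[1] + x[2]*x[2] = 9
  r_xx[1] = x[0]*x[1] + x[1]*x[2] = -6
  r_xx[2] = x[0]*x[2] = 2
r_xx = [2, -6, 9, -6, 2]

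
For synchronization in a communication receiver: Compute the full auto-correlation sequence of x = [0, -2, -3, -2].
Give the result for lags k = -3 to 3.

r_xx[k] = sum_m x[m]*x[m+k], indexed from 0, for k = -3 to 3:
  r_xx[-3] = x[3]*x[0] = 0
  r_xx[-2] = x[2]*x[0] + x[3]*x[1] = 4
  r_xx[-1] = x[1]*x[0] + x[2]*x[1] + x[3]*x[2] = 12
  r_xx[0] = x[0]*x[0] + x[1]*x[1] + x[2]*x[2] + x[3]*x[3] = 17
  r_xx[1] = x[0]*x[1] + x[1]*x[2] + x[2]*x[3] = 12
  r_xx[2] = x[0]*x[2] + x[1]*x[3] = 4
  r_xx[3] = x[0]*x[3] = 0
r_xx = [0, 4, 12, 17, 12, 4, 0]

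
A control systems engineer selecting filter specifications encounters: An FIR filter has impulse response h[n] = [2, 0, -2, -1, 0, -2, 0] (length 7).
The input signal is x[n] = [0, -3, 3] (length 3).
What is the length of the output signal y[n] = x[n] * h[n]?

For linear convolution, the output length is:
len(y) = len(x) + len(h) - 1 = 3 + 7 - 1 = 9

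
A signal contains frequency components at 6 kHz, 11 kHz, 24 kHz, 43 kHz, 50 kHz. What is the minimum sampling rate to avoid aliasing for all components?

The highest frequency component is f_max = 50 kHz.
Nyquist rate = 2 * f_max = 2 * 50 kHz = 100 kHz.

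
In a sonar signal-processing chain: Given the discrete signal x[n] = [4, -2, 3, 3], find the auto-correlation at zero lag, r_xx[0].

The auto-correlation at zero lag r_xx[0] equals the signal energy.
r_xx[0] = sum of x[n]^2 = 4^2 + (-2)^2 + 3^2 + 3^2
= 16 + 4 + 9 + 9 = 38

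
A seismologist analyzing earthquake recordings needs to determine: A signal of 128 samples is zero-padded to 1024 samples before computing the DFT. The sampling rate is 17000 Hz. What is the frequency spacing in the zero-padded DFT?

Original DFT: N = 128, resolution = f_s/N = 17000/128 = 2125/16 Hz
Zero-padded DFT: N = 1024, resolution = f_s/N = 17000/1024 = 2125/128 Hz
Zero-padding interpolates the spectrum (finer frequency grid)
but does NOT improve the true spectral resolution (ability to resolve close frequencies).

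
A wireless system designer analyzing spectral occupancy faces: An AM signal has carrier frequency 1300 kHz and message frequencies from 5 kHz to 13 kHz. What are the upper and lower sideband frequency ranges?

Upper sideband (USB) = fc + [fm_low, fm_high] = 1300 + [5, 13] = [1305, 1313] kHz
Lower sideband (LSB) = fc - [fm_high, fm_low] = 1300 - [13, 5] = [1287, 1295] kHz
Total occupied spectrum: 1287 kHz to 1313 kHz (plus carrier at 1300 kHz)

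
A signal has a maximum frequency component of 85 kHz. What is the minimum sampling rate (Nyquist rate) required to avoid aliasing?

By the Nyquist-Shannon sampling theorem,
the minimum sampling rate (Nyquist rate) must be at least 2 * f_max.
Nyquist rate = 2 * 85 kHz = 170 kHz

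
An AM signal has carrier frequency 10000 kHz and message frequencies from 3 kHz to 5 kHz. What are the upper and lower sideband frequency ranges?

Upper sideband (USB) = fc + [fm_low, fm_high] = 10000 + [3, 5] = [10003, 10005] kHz
Lower sideband (LSB) = fc - [fm_high, fm_low] = 10000 - [5, 3] = [9995, 9997] kHz
Total occupied spectrum: 9995 kHz to 10005 kHz (plus carrier at 10000 kHz)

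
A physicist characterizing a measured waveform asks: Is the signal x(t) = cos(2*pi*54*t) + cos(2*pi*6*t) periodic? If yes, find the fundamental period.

f1 = 54 Hz, f2 = 6 Hz
Period T1 = 1/54, T2 = 1/6
Ratio T1/T2 = 6/54, which is rational.
The signal is periodic with fundamental period T = 1/GCD(54,6) = 1/6 s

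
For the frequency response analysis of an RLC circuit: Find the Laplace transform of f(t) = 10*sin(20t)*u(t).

Standard pair: sin(wt)*u(t) <-> w/(s^2+w^2)
With w = 20: L{10*sin(20t)*u(t)} = 200/(s^2+400)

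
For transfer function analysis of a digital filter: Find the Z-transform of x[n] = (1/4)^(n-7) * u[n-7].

Time-shifting property: if X(z) = Z{x[n]}, then Z{x[n-d]} = z^(-d) * X(z)
X(z) = z/(z - 1/4) for x[n] = (1/4)^n * u[n]
Z{x[n-7]} = z^(-7) * z/(z - 1/4) = z^(-6)/(z - 1/4)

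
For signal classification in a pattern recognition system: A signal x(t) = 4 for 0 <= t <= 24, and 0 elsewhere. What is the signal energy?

Energy = integral of |x(t)|^2 dt over the signal duration
= 4^2 * 24 = 16 * 24 = 384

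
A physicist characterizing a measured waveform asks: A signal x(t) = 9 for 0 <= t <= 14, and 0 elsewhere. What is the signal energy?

Energy = integral of |x(t)|^2 dt over the signal duration
= 9^2 * 14 = 81 * 14 = 1134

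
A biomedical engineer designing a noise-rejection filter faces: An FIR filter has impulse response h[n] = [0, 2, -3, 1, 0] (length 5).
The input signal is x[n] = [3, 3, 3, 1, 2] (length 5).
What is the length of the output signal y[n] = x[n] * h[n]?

For linear convolution, the output length is:
len(y) = len(x) + len(h) - 1 = 5 + 5 - 1 = 9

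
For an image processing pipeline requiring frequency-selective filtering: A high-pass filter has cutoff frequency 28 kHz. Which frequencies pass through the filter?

A high-pass filter passes all frequencies above the cutoff frequency 28 kHz and attenuates lower frequencies.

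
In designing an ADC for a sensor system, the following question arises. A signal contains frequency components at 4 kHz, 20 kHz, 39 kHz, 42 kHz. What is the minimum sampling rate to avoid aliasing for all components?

The highest frequency component is f_max = 42 kHz.
Nyquist rate = 2 * f_max = 2 * 42 kHz = 84 kHz.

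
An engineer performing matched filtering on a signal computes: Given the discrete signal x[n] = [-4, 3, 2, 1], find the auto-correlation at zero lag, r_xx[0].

The auto-correlation at zero lag r_xx[0] equals the signal energy.
r_xx[0] = sum of x[n]^2 = (-4)^2 + 3^2 + 2^2 + 1^2
= 16 + 9 + 4 + 1 = 30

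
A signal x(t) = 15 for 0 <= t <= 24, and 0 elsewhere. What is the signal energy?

Energy = integral of |x(t)|^2 dt over the signal duration
= 15^2 * 24 = 225 * 24 = 5400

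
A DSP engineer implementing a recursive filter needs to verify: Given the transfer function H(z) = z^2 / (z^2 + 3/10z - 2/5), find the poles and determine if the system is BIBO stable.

Poles are roots of the denominator: z^2 + 3/10z - 2/5 = 0.
Quadratic formula: z = [-(3/10) +/- sqrt((3/10)^2 - 4*(-2/5))] / 2
Discriminant = 9/100 + 8/5 = 169/100; sqrt = 13/10.
z = (-3/10 +/- 13/10) / 2 => z = 1/2 or z = -4/5.
|p1| = 1/2, |p2| = 4/5.
For BIBO stability, all poles must lie inside the unit circle (|p| < 1).
System is STABLE since both |p| < 1.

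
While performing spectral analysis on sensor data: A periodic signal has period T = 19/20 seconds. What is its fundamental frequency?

The fundamental frequency is the reciprocal of the period.
f = 1/T = 1/(19/20) = 20/19 Hz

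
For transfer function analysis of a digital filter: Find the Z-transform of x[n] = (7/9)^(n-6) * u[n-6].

Time-shifting property: if X(z) = Z{x[n]}, then Z{x[n-d]} = z^(-d) * X(z)
X(z) = z/(z - 7/9) for x[n] = (7/9)^n * u[n]
Z{x[n-6]} = z^(-6) * z/(z - 7/9) = z^(-5)/(z - 7/9)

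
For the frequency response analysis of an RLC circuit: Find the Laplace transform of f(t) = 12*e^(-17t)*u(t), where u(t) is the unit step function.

Standard Laplace transform pair:
e^(-at)*u(t) <-> 1/(s+a)
With a = 17: L{12*e^(-17t)*u(t)} = 12/(s+17), ROC: Re(s) > -17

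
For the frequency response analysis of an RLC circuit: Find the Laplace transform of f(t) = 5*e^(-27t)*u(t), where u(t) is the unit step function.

Standard Laplace transform pair:
e^(-at)*u(t) <-> 1/(s+a)
With a = 27: L{5*e^(-27t)*u(t)} = 5/(s+27), ROC: Re(s) > -27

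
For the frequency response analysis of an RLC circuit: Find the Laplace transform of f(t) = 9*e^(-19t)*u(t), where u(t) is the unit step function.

Standard Laplace transform pair:
e^(-at)*u(t) <-> 1/(s+a)
With a = 19: L{9*e^(-19t)*u(t)} = 9/(s+19), ROC: Re(s) > -19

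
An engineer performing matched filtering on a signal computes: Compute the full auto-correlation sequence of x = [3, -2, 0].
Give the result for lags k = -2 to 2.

r_xx[k] = sum_m x[m]*x[m+k], indexed from 0, for k = -2 to 2:
  r_xx[-2] = x[2]*x[0] = 0
  r_xx[-1] = x[1]*x[0] + x[2]*x[1] = -6
  r_xx[0] = x[0]*x[0] + x[1]*x[1] + x[2]*x[2] = 13
  r_xx[1] = x[0]*x[1] + x[1]*x[2] = -6
  r_xx[2] = x[0]*x[2] = 0
r_xx = [0, -6, 13, -6, 0]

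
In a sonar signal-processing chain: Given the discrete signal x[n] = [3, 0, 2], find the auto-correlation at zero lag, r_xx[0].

The auto-correlation at zero lag r_xx[0] equals the signal energy.
r_xx[0] = sum of x[n]^2 = 3^2 + 0^2 + 2^2
= 9 + 0 + 4 = 13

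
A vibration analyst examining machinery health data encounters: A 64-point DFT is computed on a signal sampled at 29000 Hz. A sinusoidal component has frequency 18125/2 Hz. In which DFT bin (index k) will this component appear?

DFT frequency resolution = f_s/N = 29000/64 = 3625/8 Hz
Bin index k = f_signal / resolution = 18125/2 / 3625/8 = 20
The signal frequency 18125/2 Hz falls in DFT bin k = 20.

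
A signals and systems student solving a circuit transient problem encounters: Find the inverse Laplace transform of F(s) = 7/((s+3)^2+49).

Standard pair: w/((s+a)^2+w^2) <-> e^(-at)*sin(wt)*u(t)
With a=3, w=7: f(t) = e^(-3t)*sin(7t)*u(t)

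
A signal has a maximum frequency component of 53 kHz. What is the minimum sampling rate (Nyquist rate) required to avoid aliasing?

By the Nyquist-Shannon sampling theorem,
the minimum sampling rate (Nyquist rate) must be at least 2 * f_max.
Nyquist rate = 2 * 53 kHz = 106 kHz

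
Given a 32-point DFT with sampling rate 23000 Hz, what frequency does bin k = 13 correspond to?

The frequency of DFT bin k is: f_k = k * f_s / N
f_13 = 13 * 23000 / 32 = 37375/4 Hz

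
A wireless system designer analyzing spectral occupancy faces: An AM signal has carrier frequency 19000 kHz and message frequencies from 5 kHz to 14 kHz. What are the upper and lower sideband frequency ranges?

Upper sideband (USB) = fc + [fm_low, fm_high] = 19000 + [5, 14] = [19005, 19014] kHz
Lower sideband (LSB) = fc - [fm_high, fm_low] = 19000 - [14, 5] = [18986, 18995] kHz
Total occupied spectrum: 18986 kHz to 19014 kHz (plus carrier at 19000 kHz)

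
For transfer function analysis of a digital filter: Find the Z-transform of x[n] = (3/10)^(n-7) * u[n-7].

Time-shifting property: if X(z) = Z{x[n]}, then Z{x[n-d]} = z^(-d) * X(z)
X(z) = z/(z - 3/10) for x[n] = (3/10)^n * u[n]
Z{x[n-7]} = z^(-7) * z/(z - 3/10) = z^(-6)/(z - 3/10)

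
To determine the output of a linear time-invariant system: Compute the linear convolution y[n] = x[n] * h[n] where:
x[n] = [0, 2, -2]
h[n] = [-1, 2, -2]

y[n] = sum_k x[k]*h[n-k]. Output length = len(x) + len(h) - 1 = 3 + 3 - 1 = 5.
y[0] = 0*-1 = 0
y[1] = 2*-1 + 0*2 = -2
y[2] = -2*-1 + 2*2 + 0*-2 = 6
y[3] = -2*2 + 2*-2 = -8
y[4] = -2*-2 = 4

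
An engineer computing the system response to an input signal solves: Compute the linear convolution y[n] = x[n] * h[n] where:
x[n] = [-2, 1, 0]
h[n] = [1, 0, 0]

y[n] = sum_k x[k]*h[n-k]. Output length = len(x) + len(h) - 1 = 3 + 3 - 1 = 5.
y[0] = -2*1 = -2
y[1] = 1*1 + -2*0 = 1
y[2] = 0*1 + 1*0 + -2*0 = 0
y[3] = 0*0 + 1*0 = 0
y[4] = 0*0 = 0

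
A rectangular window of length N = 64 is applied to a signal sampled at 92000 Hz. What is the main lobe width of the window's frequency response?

For a rectangular window of length N,
the main lobe width in frequency is 2*f_s/N.
= 2*92000/64 = 2875 Hz
This determines the minimum frequency separation for resolving two sinusoids.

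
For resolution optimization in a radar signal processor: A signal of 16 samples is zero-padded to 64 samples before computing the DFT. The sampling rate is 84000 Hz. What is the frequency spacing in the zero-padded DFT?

Original DFT: N = 16, resolution = f_s/N = 84000/16 = 5250 Hz
Zero-padded DFT: N = 64, resolution = f_s/N = 84000/64 = 2625/2 Hz
Zero-padding interpolates the spectrum (finer frequency grid)
but does NOT improve the true spectral resolution (ability to resolve close frequencies).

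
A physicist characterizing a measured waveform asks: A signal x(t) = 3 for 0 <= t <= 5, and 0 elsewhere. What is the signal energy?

Energy = integral of |x(t)|^2 dt over the signal duration
= 3^2 * 5 = 9 * 5 = 45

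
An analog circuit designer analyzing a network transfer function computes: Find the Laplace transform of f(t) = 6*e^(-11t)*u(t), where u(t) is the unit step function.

Standard Laplace transform pair:
e^(-at)*u(t) <-> 1/(s+a)
With a = 11: L{6*e^(-11t)*u(t)} = 6/(s+11), ROC: Re(s) > -11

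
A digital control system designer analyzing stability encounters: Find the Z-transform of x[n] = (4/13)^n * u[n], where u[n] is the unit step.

The Z-transform of a^n * u[n] is z/(z-a) for |z| > |a|.
Here a = 4/13, so X(z) = z/(z - (4/13)) = 13z/(13z - 4)
ROC: |z| > 4/13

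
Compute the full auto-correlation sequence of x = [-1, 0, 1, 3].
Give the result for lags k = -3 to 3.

r_xx[k] = sum_m x[m]*x[m+k], indexed from 0, for k = -3 to 3:
  r_xx[-3] = x[3]*x[0] = -3
  r_xx[-2] = x[2]*x[0] + x[3]*x[1] = -1
  r_xx[-1] = x[1]*x[0] + x[2]*x[1] + x[3]*x[2] = 3
  r_xx[0] = x[0]*x[0] + x[1]*x[1] + x[2]*x[2] + x[3]*x[3] = 11
  r_xx[1] = x[0]*x[1] + x[1]*x[2] + x[2]*x[3] = 3
  r_xx[2] = x[0]*x[2] + x[1]*x[3] = -1
  r_xx[3] = x[0]*x[3] = -3
r_xx = [-3, -1, 3, 11, 3, -1, -3]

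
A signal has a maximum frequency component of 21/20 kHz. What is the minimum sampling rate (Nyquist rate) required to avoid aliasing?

By the Nyquist-Shannon sampling theorem,
the minimum sampling rate (Nyquist rate) must be at least 2 * f_max.
Nyquist rate = 2 * 21/20 kHz = 21/10 kHz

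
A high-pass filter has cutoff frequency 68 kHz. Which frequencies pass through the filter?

A high-pass filter passes all frequencies above the cutoff frequency 68 kHz and attenuates lower frequencies.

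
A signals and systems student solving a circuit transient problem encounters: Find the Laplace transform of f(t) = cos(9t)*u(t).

Standard pair: cos(wt)*u(t) <-> s/(s^2+w^2)
With w = 9: L{cos(9t)*u(t)} = s/(s^2+81)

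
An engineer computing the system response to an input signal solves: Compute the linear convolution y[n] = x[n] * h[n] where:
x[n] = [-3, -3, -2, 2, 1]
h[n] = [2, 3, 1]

y[n] = sum_k x[k]*h[n-k]. Output length = len(x) + len(h) - 1 = 5 + 3 - 1 = 7.
y[0] = -3*2 = -6
y[1] = -3*2 + -3*3 = -15
y[2] = -2*2 + -3*3 + -3*1 = -16
y[3] = 2*2 + -2*3 + -3*1 = -5
y[4] = 1*2 + 2*3 + -2*1 = 6
y[5] = 1*3 + 2*1 = 5
y[6] = 1*1 = 1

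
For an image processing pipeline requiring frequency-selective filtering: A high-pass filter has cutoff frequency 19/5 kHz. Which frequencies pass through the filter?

A high-pass filter passes all frequencies above the cutoff frequency 19/5 kHz and attenuates lower frequencies.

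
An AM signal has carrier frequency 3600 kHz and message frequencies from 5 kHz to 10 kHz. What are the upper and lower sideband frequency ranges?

Upper sideband (USB) = fc + [fm_low, fm_high] = 3600 + [5, 10] = [3605, 3610] kHz
Lower sideband (LSB) = fc - [fm_high, fm_low] = 3600 - [10, 5] = [3590, 3595] kHz
Total occupied spectrum: 3590 kHz to 3610 kHz (plus carrier at 3600 kHz)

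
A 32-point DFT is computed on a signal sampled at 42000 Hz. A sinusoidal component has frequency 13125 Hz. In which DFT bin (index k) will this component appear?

DFT frequency resolution = f_s/N = 42000/32 = 2625/2 Hz
Bin index k = f_signal / resolution = 13125 / 2625/2 = 10
The signal frequency 13125 Hz falls in DFT bin k = 10.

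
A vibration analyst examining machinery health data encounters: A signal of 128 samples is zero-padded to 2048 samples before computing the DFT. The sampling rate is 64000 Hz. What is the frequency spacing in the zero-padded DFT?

Original DFT: N = 128, resolution = f_s/N = 64000/128 = 500 Hz
Zero-padded DFT: N = 2048, resolution = f_s/N = 64000/2048 = 125/4 Hz
Zero-padding interpolates the spectrum (finer frequency grid)
but does NOT improve the true spectral resolution (ability to resolve close frequencies).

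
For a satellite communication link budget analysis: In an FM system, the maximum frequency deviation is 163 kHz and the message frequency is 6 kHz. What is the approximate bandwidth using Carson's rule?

Carson's rule: BW = 2*(delta_f + f_m)
= 2*(163 + 6) kHz = 338 kHz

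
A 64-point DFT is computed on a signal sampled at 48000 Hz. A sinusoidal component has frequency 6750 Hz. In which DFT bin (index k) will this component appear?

DFT frequency resolution = f_s/N = 48000/64 = 750 Hz
Bin index k = f_signal / resolution = 6750 / 750 = 9
The signal frequency 6750 Hz falls in DFT bin k = 9.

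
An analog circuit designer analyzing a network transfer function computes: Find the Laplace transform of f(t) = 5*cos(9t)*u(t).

Standard pair: cos(wt)*u(t) <-> s/(s^2+w^2)
With w = 9: L{5*cos(9t)*u(t)} = 5s/(s^2+81)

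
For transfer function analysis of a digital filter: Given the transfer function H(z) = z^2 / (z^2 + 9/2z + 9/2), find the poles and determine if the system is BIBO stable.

Poles are roots of the denominator: z^2 + 9/2z + 9/2 = 0.
Quadratic formula: z = [-(9/2) +/- sqrt((9/2)^2 - 4*(9/2))] / 2
Discriminant = 81/4 - 18 = 9/4; sqrt = 3/2.
z = (-9/2 +/- 3/2) / 2 => z = -3/2 or z = -3.
|p1| = 3/2, |p2| = 3.
For BIBO stability, all poles must lie inside the unit circle (|p| < 1).
System is UNSTABLE since at least one |p| >= 1.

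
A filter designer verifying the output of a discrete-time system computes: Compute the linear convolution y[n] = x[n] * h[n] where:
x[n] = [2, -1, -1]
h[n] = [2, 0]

y[n] = sum_k x[k]*h[n-k]. Output length = len(x) + len(h) - 1 = 3 + 2 - 1 = 4.
y[0] = 2*2 = 4
y[1] = -1*2 + 2*0 = -2
y[2] = -1*2 + -1*0 = -2
y[3] = -1*0 = 0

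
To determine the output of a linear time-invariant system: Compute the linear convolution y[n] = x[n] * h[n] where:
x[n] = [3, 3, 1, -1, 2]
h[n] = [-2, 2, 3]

y[n] = sum_k x[k]*h[n-k]. Output length = len(x) + len(h) - 1 = 5 + 3 - 1 = 7.
y[0] = 3*-2 = -6
y[1] = 3*-2 + 3*2 = 0
y[2] = 1*-2 + 3*2 + 3*3 = 13
y[3] = -1*-2 + 1*2 + 3*3 = 13
y[4] = 2*-2 + -1*2 + 1*3 = -3
y[5] = 2*2 + -1*3 = 1
y[6] = 2*3 = 6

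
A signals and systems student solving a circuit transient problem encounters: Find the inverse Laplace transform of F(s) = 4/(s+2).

Standard pair: k/(s+a) <-> k*e^(-at)*u(t)
With k=4, a=2: f(t) = 4*e^(-2t)*u(t)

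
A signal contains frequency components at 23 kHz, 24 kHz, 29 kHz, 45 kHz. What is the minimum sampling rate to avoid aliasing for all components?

The highest frequency component is f_max = 45 kHz.
Nyquist rate = 2 * f_max = 2 * 45 kHz = 90 kHz.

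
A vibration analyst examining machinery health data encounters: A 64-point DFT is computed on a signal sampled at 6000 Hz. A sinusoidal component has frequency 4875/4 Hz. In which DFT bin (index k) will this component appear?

DFT frequency resolution = f_s/N = 6000/64 = 375/4 Hz
Bin index k = f_signal / resolution = 4875/4 / 375/4 = 13
The signal frequency 4875/4 Hz falls in DFT bin k = 13.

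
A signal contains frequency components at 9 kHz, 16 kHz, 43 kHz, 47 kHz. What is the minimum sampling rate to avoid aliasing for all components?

The highest frequency component is f_max = 47 kHz.
Nyquist rate = 2 * f_max = 2 * 47 kHz = 94 kHz.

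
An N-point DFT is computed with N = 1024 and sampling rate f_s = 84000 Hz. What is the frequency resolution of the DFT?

DFT frequency resolution = f_s / N
= 84000 / 1024 = 2625/32 Hz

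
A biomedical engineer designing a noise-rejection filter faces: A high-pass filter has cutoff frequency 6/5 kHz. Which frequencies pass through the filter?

A high-pass filter passes all frequencies above the cutoff frequency 6/5 kHz and attenuates lower frequencies.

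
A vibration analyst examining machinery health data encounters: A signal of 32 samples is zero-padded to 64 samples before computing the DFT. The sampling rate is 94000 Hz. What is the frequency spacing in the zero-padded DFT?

Original DFT: N = 32, resolution = f_s/N = 94000/32 = 5875/2 Hz
Zero-padded DFT: N = 64, resolution = f_s/N = 94000/64 = 5875/4 Hz
Zero-padding interpolates the spectrum (finer frequency grid)
but does NOT improve the true spectral resolution (ability to resolve close frequencies).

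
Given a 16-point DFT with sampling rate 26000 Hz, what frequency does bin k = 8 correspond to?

The frequency of DFT bin k is: f_k = k * f_s / N
f_8 = 8 * 26000 / 16 = 13000 Hz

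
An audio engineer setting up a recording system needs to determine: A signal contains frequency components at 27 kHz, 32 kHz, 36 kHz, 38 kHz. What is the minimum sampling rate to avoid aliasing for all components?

The highest frequency component is f_max = 38 kHz.
Nyquist rate = 2 * f_max = 2 * 38 kHz = 76 kHz.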